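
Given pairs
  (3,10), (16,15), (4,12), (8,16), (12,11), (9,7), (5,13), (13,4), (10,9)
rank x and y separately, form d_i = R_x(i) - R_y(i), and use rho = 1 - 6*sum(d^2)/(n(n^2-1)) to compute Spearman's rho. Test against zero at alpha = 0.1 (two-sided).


Step 1: Rank x and y separately (midranks; no ties here).
rank(x): 3->1, 16->9, 4->2, 8->4, 12->7, 9->5, 5->3, 13->8, 10->6
rank(y): 10->4, 15->8, 12->6, 16->9, 11->5, 7->2, 13->7, 4->1, 9->3
Step 2: d_i = R_x(i) - R_y(i); compute d_i^2.
  (1-4)^2=9, (9-8)^2=1, (2-6)^2=16, (4-9)^2=25, (7-5)^2=4, (5-2)^2=9, (3-7)^2=16, (8-1)^2=49, (6-3)^2=9
sum(d^2) = 138.
Step 3: rho = 1 - 6*138 / (9*(9^2 - 1)) = 1 - 828/720 = -0.150000.
Step 4: Under H0, t = rho * sqrt((n-2)/(1-rho^2)) = -0.4014 ~ t(7).
Step 5: Two-sided p-value from the t-distribution with 7 df = 0.700094.
Step 6: alpha = 0.1. fail to reject H0.

rho = -0.1500, p = 0.700094, fail to reject H0 at alpha = 0.1.


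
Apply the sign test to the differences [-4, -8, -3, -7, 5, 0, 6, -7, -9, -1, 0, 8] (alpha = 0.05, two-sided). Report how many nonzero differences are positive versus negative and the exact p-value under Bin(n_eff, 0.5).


Step 1: Discard zero differences. Original n = 12; n_eff = number of nonzero differences = 10.
Nonzero differences (with sign): -4, -8, -3, -7, +5, +6, -7, -9, -1, +8
Step 2: Count signs: positive = 3, negative = 7.
Step 3: Under H0: P(positive) = 0.5, so the number of positives S ~ Bin(10, 0.5).
Step 4: Two-sided exact p-value = sum of Bin(10,0.5) probabilities at or below the observed probability = 0.343750.
Step 5: alpha = 0.05. fail to reject H0.

n_eff = 10, pos = 3, neg = 7, p = 0.343750, fail to reject H0.


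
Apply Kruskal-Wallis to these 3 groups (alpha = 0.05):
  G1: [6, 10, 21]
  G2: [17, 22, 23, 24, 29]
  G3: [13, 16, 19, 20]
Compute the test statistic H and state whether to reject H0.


Step 1: Combine all N = 12 observations and assign midranks.
sorted (value, group, rank): (6,G1,1), (10,G1,2), (13,G3,3), (16,G3,4), (17,G2,5), (19,G3,6), (20,G3,7), (21,G1,8), (22,G2,9), (23,G2,10), (24,G2,11), (29,G2,12)
Step 2: Sum ranks within each group.
R_1 = 11 (n_1 = 3)
R_2 = 47 (n_2 = 5)
R_3 = 20 (n_3 = 4)
Step 3: H = 12/(N(N+1)) * sum(R_i^2/n_i) - 3(N+1)
     = 12/(12*13) * (11^2/3 + 47^2/5 + 20^2/4) - 3*13
     = 0.076923 * 582.133 - 39
     = 5.779487.
Step 4: No ties, so H is used without correction.
Step 5: Under H0, H ~ chi^2(2); p-value = 0.055590.
Step 6: alpha = 0.05. fail to reject H0.

H = 5.7795, df = 2, p = 0.055590, fail to reject H0.


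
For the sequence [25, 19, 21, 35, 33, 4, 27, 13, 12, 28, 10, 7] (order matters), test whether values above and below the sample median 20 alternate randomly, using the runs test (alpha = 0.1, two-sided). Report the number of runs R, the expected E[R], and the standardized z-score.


Step 1: Compute median = 20; label A = above, B = below.
Labels in order: ABAAABABBABB  (n_A = 6, n_B = 6)
Step 2: Count runs R = 8.
Step 3: Under H0 (random ordering), E[R] = 2*n_A*n_B/(n_A+n_B) + 1 = 2*6*6/12 + 1 = 7.0000.
        Var[R] = 2*n_A*n_B*(2*n_A*n_B - n_A - n_B) / ((n_A+n_B)^2 * (n_A+n_B-1)) = 4320/1584 = 2.7273.
        SD[R] = 1.6514.
Step 4: Continuity-corrected z = (R - 0.5 - E[R]) / SD[R] = (8 - 0.5 - 7.0000) / 1.6514 = 0.3028.
Step 5: Two-sided p-value via normal approximation = 2*(1 - Phi(|z|)) = 0.762069.
Step 6: alpha = 0.1. fail to reject H0.

R = 8, z = 0.3028, p = 0.762069, fail to reject H0.


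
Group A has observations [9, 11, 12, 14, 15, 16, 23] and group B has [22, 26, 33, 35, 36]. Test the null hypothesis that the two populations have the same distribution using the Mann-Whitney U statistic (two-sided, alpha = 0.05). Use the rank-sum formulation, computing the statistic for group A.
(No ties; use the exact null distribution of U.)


Step 1: Combine and sort all 12 observations; assign midranks.
sorted (value, group): (9,X), (11,X), (12,X), (14,X), (15,X), (16,X), (22,Y), (23,X), (26,Y), (33,Y), (35,Y), (36,Y)
ranks: 9->1, 11->2, 12->3, 14->4, 15->5, 16->6, 22->7, 23->8, 26->9, 33->10, 35->11, 36->12
Step 2: Rank sum for X: R1 = 1 + 2 + 3 + 4 + 5 + 6 + 8 = 29.
Step 3: U_X = R1 - n1(n1+1)/2 = 29 - 7*8/2 = 29 - 28 = 1.
       U_Y = n1*n2 - U_X = 35 - 1 = 34.
Step 4: No ties, so the exact null distribution of U (based on enumerating the C(12,7) = 792 equally likely rank assignments) gives the two-sided p-value.
Step 5: p-value = 0.005051; compare to alpha = 0.05. reject H0.

U_X = 1, p = 0.005051, reject H0 at alpha = 0.05.


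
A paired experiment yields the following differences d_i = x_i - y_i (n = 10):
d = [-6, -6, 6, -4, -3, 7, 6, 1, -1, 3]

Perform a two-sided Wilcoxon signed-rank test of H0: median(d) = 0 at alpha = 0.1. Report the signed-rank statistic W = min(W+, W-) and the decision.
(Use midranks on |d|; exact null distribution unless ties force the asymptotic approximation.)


Step 1: Drop any zero differences (none here) and take |d_i|.
|d| = [6, 6, 6, 4, 3, 7, 6, 1, 1, 3]
Step 2: Midrank |d_i| (ties get averaged ranks).
ranks: |6|->7.5, |6|->7.5, |6|->7.5, |4|->5, |3|->3.5, |7|->10, |6|->7.5, |1|->1.5, |1|->1.5, |3|->3.5
Step 3: Attach original signs; sum ranks with positive sign and with negative sign.
W+ = 7.5 + 10 + 7.5 + 1.5 + 3.5 = 30
W- = 7.5 + 7.5 + 5 + 3.5 + 1.5 = 25
(Check: W+ + W- = 55 should equal n(n+1)/2 = 55.)
Step 4: Test statistic W = min(W+, W-) = 25.
Step 5: Ties in |d|, so use the tie-corrected normal approximation.
        E[W] = n(n+1)/4 = 10*11/4 = 27.5.
        Tie groups: |d|=1 (t=2), |d|=3 (t=2), |d|=6 (t=4); sum(t^3 - t) = 72.
        Var[W] = n(n+1)(2n+1)/24 - sum(t^3-t)/48 = 2310/24 - 72/48 = 94.75.
        z = (W - E[W]) / sqrt(Var[W]) = (25 - 27.5) / 9.7340 = -0.2568.
        Two-sided p = 2*Phi(z) = 0.797308.
Step 6: alpha = 0.1. fail to reject H0.

W+ = 30, W- = 25, W = min = 25, p = 0.797308, fail to reject H0.


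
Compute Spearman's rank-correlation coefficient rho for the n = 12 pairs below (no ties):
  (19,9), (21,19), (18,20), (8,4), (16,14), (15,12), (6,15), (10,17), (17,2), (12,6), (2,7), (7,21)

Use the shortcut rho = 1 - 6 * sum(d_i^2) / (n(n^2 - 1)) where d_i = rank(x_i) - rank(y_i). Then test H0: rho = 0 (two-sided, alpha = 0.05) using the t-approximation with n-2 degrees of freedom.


Step 1: Rank x and y separately (midranks; no ties here).
rank(x): 19->11, 21->12, 18->10, 8->4, 16->8, 15->7, 6->2, 10->5, 17->9, 12->6, 2->1, 7->3
rank(y): 9->5, 19->10, 20->11, 4->2, 14->7, 12->6, 15->8, 17->9, 2->1, 6->3, 7->4, 21->12
Step 2: d_i = R_x(i) - R_y(i); compute d_i^2.
  (11-5)^2=36, (12-10)^2=4, (10-11)^2=1, (4-2)^2=4, (8-7)^2=1, (7-6)^2=1, (2-8)^2=36, (5-9)^2=16, (9-1)^2=64, (6-3)^2=9, (1-4)^2=9, (3-12)^2=81
sum(d^2) = 262.
Step 3: rho = 1 - 6*262 / (12*(12^2 - 1)) = 1 - 1572/1716 = 0.083916.
Step 4: Under H0, t = rho * sqrt((n-2)/(1-rho^2)) = 0.2663 ~ t(10).
Step 5: Two-sided p-value from the t-distribution with 10 df = 0.795415.
Step 6: alpha = 0.05. fail to reject H0.

rho = 0.0839, p = 0.795415, fail to reject H0 at alpha = 0.05.


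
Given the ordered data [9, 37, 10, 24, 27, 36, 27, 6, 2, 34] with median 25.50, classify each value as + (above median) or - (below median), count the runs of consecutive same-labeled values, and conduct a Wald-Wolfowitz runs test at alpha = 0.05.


Step 1: Compute median = 25.50; label A = above, B = below.
Labels in order: BABBAAABBA  (n_A = 5, n_B = 5)
Step 2: Count runs R = 6.
Step 3: Under H0 (random ordering), E[R] = 2*n_A*n_B/(n_A+n_B) + 1 = 2*5*5/10 + 1 = 6.0000.
        Var[R] = 2*n_A*n_B*(2*n_A*n_B - n_A - n_B) / ((n_A+n_B)^2 * (n_A+n_B-1)) = 2000/900 = 2.2222.
        SD[R] = 1.4907.
Step 4: R = E[R], so z = 0 with no continuity correction.
Step 5: Two-sided p-value via normal approximation = 2*(1 - Phi(|z|)) = 1.000000.
Step 6: alpha = 0.05. fail to reject H0.

R = 6, z = 0.0000, p = 1.000000, fail to reject H0.


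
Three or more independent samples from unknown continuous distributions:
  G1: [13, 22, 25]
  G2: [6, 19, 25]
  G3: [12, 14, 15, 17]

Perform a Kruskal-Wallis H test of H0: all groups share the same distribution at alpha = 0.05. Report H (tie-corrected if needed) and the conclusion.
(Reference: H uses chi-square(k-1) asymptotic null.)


Step 1: Combine all N = 10 observations and assign midranks.
sorted (value, group, rank): (6,G2,1), (12,G3,2), (13,G1,3), (14,G3,4), (15,G3,5), (17,G3,6), (19,G2,7), (22,G1,8), (25,G1,9.5), (25,G2,9.5)
Step 2: Sum ranks within each group.
R_1 = 20.5 (n_1 = 3)
R_2 = 17.5 (n_2 = 3)
R_3 = 17 (n_3 = 4)
Step 3: H = 12/(N(N+1)) * sum(R_i^2/n_i) - 3(N+1)
     = 12/(10*11) * (20.5^2/3 + 17.5^2/3 + 17^2/4) - 3*11
     = 0.109091 * 314.417 - 33
     = 1.300000.
Step 4: Ties present; correction factor C = 1 - 6/(10^3 - 10) = 0.993939. Corrected H = 1.300000 / 0.993939 = 1.307927.
Step 5: Under H0, H ~ chi^2(2); p-value = 0.519981.
Step 6: alpha = 0.05. fail to reject H0.

H = 1.3079, df = 2, p = 0.519981, fail to reject H0.


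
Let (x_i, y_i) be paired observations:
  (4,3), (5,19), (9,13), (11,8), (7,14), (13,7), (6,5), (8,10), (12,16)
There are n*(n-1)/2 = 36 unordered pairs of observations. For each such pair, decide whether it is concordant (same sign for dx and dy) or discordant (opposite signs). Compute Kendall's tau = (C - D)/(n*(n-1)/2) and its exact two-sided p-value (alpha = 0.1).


Step 1: Enumerate the 36 unordered pairs (i,j) with i<j and classify each by sign(x_j-x_i) * sign(y_j-y_i).
  (1,2):dx=+1,dy=+16->C; (1,3):dx=+5,dy=+10->C; (1,4):dx=+7,dy=+5->C; (1,5):dx=+3,dy=+11->C
  (1,6):dx=+9,dy=+4->C; (1,7):dx=+2,dy=+2->C; (1,8):dx=+4,dy=+7->C; (1,9):dx=+8,dy=+13->C
  (2,3):dx=+4,dy=-6->D; (2,4):dx=+6,dy=-11->D; (2,5):dx=+2,dy=-5->D; (2,6):dx=+8,dy=-12->D
  (2,7):dx=+1,dy=-14->D; (2,8):dx=+3,dy=-9->D; (2,9):dx=+7,dy=-3->D; (3,4):dx=+2,dy=-5->D
  (3,5):dx=-2,dy=+1->D; (3,6):dx=+4,dy=-6->D; (3,7):dx=-3,dy=-8->C; (3,8):dx=-1,dy=-3->C
  (3,9):dx=+3,dy=+3->C; (4,5):dx=-4,dy=+6->D; (4,6):dx=+2,dy=-1->D; (4,7):dx=-5,dy=-3->C
  (4,8):dx=-3,dy=+2->D; (4,9):dx=+1,dy=+8->C; (5,6):dx=+6,dy=-7->D; (5,7):dx=-1,dy=-9->C
  (5,8):dx=+1,dy=-4->D; (5,9):dx=+5,dy=+2->C; (6,7):dx=-7,dy=-2->C; (6,8):dx=-5,dy=+3->D
  (6,9):dx=-1,dy=+9->D; (7,8):dx=+2,dy=+5->C; (7,9):dx=+6,dy=+11->C; (8,9):dx=+4,dy=+6->C
Step 2: C = 19, D = 17, total pairs = 36.
Step 3: tau = (C - D)/(n(n-1)/2) = (19 - 17)/36 = 0.055556.
Step 4: Exact two-sided p-value (enumerate n! = 362880 permutations of y under H0): p = 0.919455.
Step 5: alpha = 0.1. fail to reject H0.

tau_b = 0.0556 (C=19, D=17), p = 0.919455, fail to reject H0.


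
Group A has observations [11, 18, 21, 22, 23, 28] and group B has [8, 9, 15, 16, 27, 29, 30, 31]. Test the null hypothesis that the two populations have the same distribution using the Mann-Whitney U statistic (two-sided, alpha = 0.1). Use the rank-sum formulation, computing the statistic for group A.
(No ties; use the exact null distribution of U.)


Step 1: Combine and sort all 14 observations; assign midranks.
sorted (value, group): (8,Y), (9,Y), (11,X), (15,Y), (16,Y), (18,X), (21,X), (22,X), (23,X), (27,Y), (28,X), (29,Y), (30,Y), (31,Y)
ranks: 8->1, 9->2, 11->3, 15->4, 16->5, 18->6, 21->7, 22->8, 23->9, 27->10, 28->11, 29->12, 30->13, 31->14
Step 2: Rank sum for X: R1 = 3 + 6 + 7 + 8 + 9 + 11 = 44.
Step 3: U_X = R1 - n1(n1+1)/2 = 44 - 6*7/2 = 44 - 21 = 23.
       U_Y = n1*n2 - U_X = 48 - 23 = 25.
Step 4: No ties, so the exact null distribution of U (based on enumerating the C(14,6) = 3003 equally likely rank assignments) gives the two-sided p-value.
Step 5: p-value = 0.949717; compare to alpha = 0.1. fail to reject H0.

U_X = 23, p = 0.949717, fail to reject H0 at alpha = 0.1.


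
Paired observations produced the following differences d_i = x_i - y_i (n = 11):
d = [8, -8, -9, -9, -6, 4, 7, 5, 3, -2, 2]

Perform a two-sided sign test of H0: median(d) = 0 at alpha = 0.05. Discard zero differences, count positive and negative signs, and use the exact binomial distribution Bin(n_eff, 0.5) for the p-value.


Step 1: Discard zero differences. Original n = 11; n_eff = number of nonzero differences = 11.
Nonzero differences (with sign): +8, -8, -9, -9, -6, +4, +7, +5, +3, -2, +2
Step 2: Count signs: positive = 6, negative = 5.
Step 3: Under H0: P(positive) = 0.5, so the number of positives S ~ Bin(11, 0.5).
Step 4: Two-sided exact p-value = sum of Bin(11,0.5) probabilities at or below the observed probability = 1.000000.
Step 5: alpha = 0.05. fail to reject H0.

n_eff = 11, pos = 6, neg = 5, p = 1.000000, fail to reject H0.


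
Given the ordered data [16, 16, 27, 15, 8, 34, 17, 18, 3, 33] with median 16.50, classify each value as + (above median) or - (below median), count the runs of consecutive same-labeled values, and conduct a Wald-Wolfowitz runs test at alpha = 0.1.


Step 1: Compute median = 16.50; label A = above, B = below.
Labels in order: BBABBAAABA  (n_A = 5, n_B = 5)
Step 2: Count runs R = 6.
Step 3: Under H0 (random ordering), E[R] = 2*n_A*n_B/(n_A+n_B) + 1 = 2*5*5/10 + 1 = 6.0000.
        Var[R] = 2*n_A*n_B*(2*n_A*n_B - n_A - n_B) / ((n_A+n_B)^2 * (n_A+n_B-1)) = 2000/900 = 2.2222.
        SD[R] = 1.4907.
Step 4: R = E[R], so z = 0 with no continuity correction.
Step 5: Two-sided p-value via normal approximation = 2*(1 - Phi(|z|)) = 1.000000.
Step 6: alpha = 0.1. fail to reject H0.

R = 6, z = 0.0000, p = 1.000000, fail to reject H0.


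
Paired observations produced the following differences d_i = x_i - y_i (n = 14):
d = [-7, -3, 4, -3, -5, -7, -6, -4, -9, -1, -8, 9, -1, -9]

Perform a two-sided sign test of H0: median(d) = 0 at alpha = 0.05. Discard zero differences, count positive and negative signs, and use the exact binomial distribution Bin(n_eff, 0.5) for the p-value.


Step 1: Discard zero differences. Original n = 14; n_eff = number of nonzero differences = 14.
Nonzero differences (with sign): -7, -3, +4, -3, -5, -7, -6, -4, -9, -1, -8, +9, -1, -9
Step 2: Count signs: positive = 2, negative = 12.
Step 3: Under H0: P(positive) = 0.5, so the number of positives S ~ Bin(14, 0.5).
Step 4: Two-sided exact p-value = sum of Bin(14,0.5) probabilities at or below the observed probability = 0.012939.
Step 5: alpha = 0.05. reject H0.

n_eff = 14, pos = 2, neg = 12, p = 0.012939, reject H0.


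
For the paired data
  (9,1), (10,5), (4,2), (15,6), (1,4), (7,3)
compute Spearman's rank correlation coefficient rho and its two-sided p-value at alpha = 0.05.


Step 1: Rank x and y separately (midranks; no ties here).
rank(x): 9->4, 10->5, 4->2, 15->6, 1->1, 7->3
rank(y): 1->1, 5->5, 2->2, 6->6, 4->4, 3->3
Step 2: d_i = R_x(i) - R_y(i); compute d_i^2.
  (4-1)^2=9, (5-5)^2=0, (2-2)^2=0, (6-6)^2=0, (1-4)^2=9, (3-3)^2=0
sum(d^2) = 18.
Step 3: rho = 1 - 6*18 / (6*(6^2 - 1)) = 1 - 108/210 = 0.485714.
Step 4: Under H0, t = rho * sqrt((n-2)/(1-rho^2)) = 1.1113 ~ t(4).
Step 5: Two-sided p-value from the t-distribution with 4 df = 0.328723.
Step 6: alpha = 0.05. fail to reject H0.

rho = 0.4857, p = 0.328723, fail to reject H0 at alpha = 0.05.


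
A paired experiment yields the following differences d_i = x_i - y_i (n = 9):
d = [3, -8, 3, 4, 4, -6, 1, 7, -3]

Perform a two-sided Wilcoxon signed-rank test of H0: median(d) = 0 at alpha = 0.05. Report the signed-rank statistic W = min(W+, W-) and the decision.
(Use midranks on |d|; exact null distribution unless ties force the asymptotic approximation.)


Step 1: Drop any zero differences (none here) and take |d_i|.
|d| = [3, 8, 3, 4, 4, 6, 1, 7, 3]
Step 2: Midrank |d_i| (ties get averaged ranks).
ranks: |3|->3, |8|->9, |3|->3, |4|->5.5, |4|->5.5, |6|->7, |1|->1, |7|->8, |3|->3
Step 3: Attach original signs; sum ranks with positive sign and with negative sign.
W+ = 3 + 3 + 5.5 + 5.5 + 1 + 8 = 26
W- = 9 + 7 + 3 = 19
(Check: W+ + W- = 45 should equal n(n+1)/2 = 45.)
Step 4: Test statistic W = min(W+, W-) = 19.
Step 5: Ties in |d|, so use the tie-corrected normal approximation.
        E[W] = n(n+1)/4 = 9*10/4 = 22.5.
        Tie groups: |d|=3 (t=3), |d|=4 (t=2); sum(t^3 - t) = 30.
        Var[W] = n(n+1)(2n+1)/24 - sum(t^3-t)/48 = 1710/24 - 30/48 = 70.625.
        z = (W - E[W]) / sqrt(Var[W]) = (19 - 22.5) / 8.4039 = -0.4165.
        Two-sided p = 2*Phi(z) = 0.677063.
Step 6: alpha = 0.05. fail to reject H0.

W+ = 26, W- = 19, W = min = 19, p = 0.677063, fail to reject H0.


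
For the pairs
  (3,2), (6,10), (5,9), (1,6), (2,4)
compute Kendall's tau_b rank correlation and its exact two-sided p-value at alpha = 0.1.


Step 1: Enumerate the 10 unordered pairs (i,j) with i<j and classify each by sign(x_j-x_i) * sign(y_j-y_i).
  (1,2):dx=+3,dy=+8->C; (1,3):dx=+2,dy=+7->C; (1,4):dx=-2,dy=+4->D; (1,5):dx=-1,dy=+2->D
  (2,3):dx=-1,dy=-1->C; (2,4):dx=-5,dy=-4->C; (2,5):dx=-4,dy=-6->C; (3,4):dx=-4,dy=-3->C
  (3,5):dx=-3,dy=-5->C; (4,5):dx=+1,dy=-2->D
Step 2: C = 7, D = 3, total pairs = 10.
Step 3: tau = (C - D)/(n(n-1)/2) = (7 - 3)/10 = 0.400000.
Step 4: Exact two-sided p-value (enumerate n! = 120 permutations of y under H0): p = 0.483333.
Step 5: alpha = 0.1. fail to reject H0.

tau_b = 0.4000 (C=7, D=3), p = 0.483333, fail to reject H0.


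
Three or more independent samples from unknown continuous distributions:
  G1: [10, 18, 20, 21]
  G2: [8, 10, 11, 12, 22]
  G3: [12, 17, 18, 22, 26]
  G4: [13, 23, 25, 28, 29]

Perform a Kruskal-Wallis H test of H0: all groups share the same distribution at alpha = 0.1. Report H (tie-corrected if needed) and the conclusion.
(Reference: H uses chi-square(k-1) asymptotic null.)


Step 1: Combine all N = 19 observations and assign midranks.
sorted (value, group, rank): (8,G2,1), (10,G1,2.5), (10,G2,2.5), (11,G2,4), (12,G2,5.5), (12,G3,5.5), (13,G4,7), (17,G3,8), (18,G1,9.5), (18,G3,9.5), (20,G1,11), (21,G1,12), (22,G2,13.5), (22,G3,13.5), (23,G4,15), (25,G4,16), (26,G3,17), (28,G4,18), (29,G4,19)
Step 2: Sum ranks within each group.
R_1 = 35 (n_1 = 4)
R_2 = 26.5 (n_2 = 5)
R_3 = 53.5 (n_3 = 5)
R_4 = 75 (n_4 = 5)
Step 3: H = 12/(N(N+1)) * sum(R_i^2/n_i) - 3(N+1)
     = 12/(19*20) * (35^2/4 + 26.5^2/5 + 53.5^2/5 + 75^2/5) - 3*20
     = 0.031579 * 2144.15 - 60
     = 7.710000.
Step 4: Ties present; correction factor C = 1 - 24/(19^3 - 19) = 0.996491. Corrected H = 7.710000 / 0.996491 = 7.737148.
Step 5: Under H0, H ~ chi^2(3); p-value = 0.051768.
Step 6: alpha = 0.1. reject H0.

H = 7.7371, df = 3, p = 0.051768, reject H0.


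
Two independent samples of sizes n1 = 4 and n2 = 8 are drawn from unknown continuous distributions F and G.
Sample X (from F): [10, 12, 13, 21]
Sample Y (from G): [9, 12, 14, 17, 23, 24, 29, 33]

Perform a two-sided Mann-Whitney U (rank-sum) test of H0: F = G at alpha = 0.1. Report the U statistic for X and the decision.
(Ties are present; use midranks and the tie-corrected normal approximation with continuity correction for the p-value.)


Step 1: Combine and sort all 12 observations; assign midranks.
sorted (value, group): (9,Y), (10,X), (12,X), (12,Y), (13,X), (14,Y), (17,Y), (21,X), (23,Y), (24,Y), (29,Y), (33,Y)
ranks: 9->1, 10->2, 12->3.5, 12->3.5, 13->5, 14->6, 17->7, 21->8, 23->9, 24->10, 29->11, 33->12
Step 2: Rank sum for X: R1 = 2 + 3.5 + 5 + 8 = 18.5.
Step 3: U_X = R1 - n1(n1+1)/2 = 18.5 - 4*5/2 = 18.5 - 10 = 8.5.
       U_Y = n1*n2 - U_X = 32 - 8.5 = 23.5.
Step 4: Ties are present, so use the tie-corrected normal approximation (with continuity correction) for the p-value.
Step 5: p-value = 0.233663; compare to alpha = 0.1. fail to reject H0.

U_X = 8.5, p = 0.233663, fail to reject H0 at alpha = 0.1.


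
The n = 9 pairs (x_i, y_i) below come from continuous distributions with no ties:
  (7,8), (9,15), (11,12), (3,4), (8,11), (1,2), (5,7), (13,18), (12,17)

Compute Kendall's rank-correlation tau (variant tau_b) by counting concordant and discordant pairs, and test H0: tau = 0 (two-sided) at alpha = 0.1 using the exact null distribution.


Step 1: Enumerate the 36 unordered pairs (i,j) with i<j and classify each by sign(x_j-x_i) * sign(y_j-y_i).
  (1,2):dx=+2,dy=+7->C; (1,3):dx=+4,dy=+4->C; (1,4):dx=-4,dy=-4->C; (1,5):dx=+1,dy=+3->C
  (1,6):dx=-6,dy=-6->C; (1,7):dx=-2,dy=-1->C; (1,8):dx=+6,dy=+10->C; (1,9):dx=+5,dy=+9->C
  (2,3):dx=+2,dy=-3->D; (2,4):dx=-6,dy=-11->C; (2,5):dx=-1,dy=-4->C; (2,6):dx=-8,dy=-13->C
  (2,7):dx=-4,dy=-8->C; (2,8):dx=+4,dy=+3->C; (2,9):dx=+3,dy=+2->C; (3,4):dx=-8,dy=-8->C
  (3,5):dx=-3,dy=-1->C; (3,6):dx=-10,dy=-10->C; (3,7):dx=-6,dy=-5->C; (3,8):dx=+2,dy=+6->C
  (3,9):dx=+1,dy=+5->C; (4,5):dx=+5,dy=+7->C; (4,6):dx=-2,dy=-2->C; (4,7):dx=+2,dy=+3->C
  (4,8):dx=+10,dy=+14->C; (4,9):dx=+9,dy=+13->C; (5,6):dx=-7,dy=-9->C; (5,7):dx=-3,dy=-4->C
  (5,8):dx=+5,dy=+7->C; (5,9):dx=+4,dy=+6->C; (6,7):dx=+4,dy=+5->C; (6,8):dx=+12,dy=+16->C
  (6,9):dx=+11,dy=+15->C; (7,8):dx=+8,dy=+11->C; (7,9):dx=+7,dy=+10->C; (8,9):dx=-1,dy=-1->C
Step 2: C = 35, D = 1, total pairs = 36.
Step 3: tau = (C - D)/(n(n-1)/2) = (35 - 1)/36 = 0.944444.
Step 4: Exact two-sided p-value (enumerate n! = 362880 permutations of y under H0): p = 0.000050.
Step 5: alpha = 0.1. reject H0.

tau_b = 0.9444 (C=35, D=1), p = 0.000050, reject H0.


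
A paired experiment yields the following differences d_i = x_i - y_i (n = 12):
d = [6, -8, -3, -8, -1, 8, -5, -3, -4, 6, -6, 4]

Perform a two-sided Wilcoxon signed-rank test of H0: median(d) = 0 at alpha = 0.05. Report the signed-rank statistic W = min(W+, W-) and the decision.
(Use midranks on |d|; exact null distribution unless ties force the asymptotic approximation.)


Step 1: Drop any zero differences (none here) and take |d_i|.
|d| = [6, 8, 3, 8, 1, 8, 5, 3, 4, 6, 6, 4]
Step 2: Midrank |d_i| (ties get averaged ranks).
ranks: |6|->8, |8|->11, |3|->2.5, |8|->11, |1|->1, |8|->11, |5|->6, |3|->2.5, |4|->4.5, |6|->8, |6|->8, |4|->4.5
Step 3: Attach original signs; sum ranks with positive sign and with negative sign.
W+ = 8 + 11 + 8 + 4.5 = 31.5
W- = 11 + 2.5 + 11 + 1 + 6 + 2.5 + 4.5 + 8 = 46.5
(Check: W+ + W- = 78 should equal n(n+1)/2 = 78.)
Step 4: Test statistic W = min(W+, W-) = 31.5.
Step 5: Ties in |d|, so use the tie-corrected normal approximation.
        E[W] = n(n+1)/4 = 12*13/4 = 39.
        Tie groups: |d|=3 (t=2), |d|=4 (t=2), |d|=6 (t=3), |d|=8 (t=3); sum(t^3 - t) = 60.
        Var[W] = n(n+1)(2n+1)/24 - sum(t^3-t)/48 = 3900/24 - 60/48 = 161.25.
        z = (W - E[W]) / sqrt(Var[W]) = (31.5 - 39) / 12.6984 = -0.5906.
        Two-sided p = 2*Phi(z) = 0.554772.
Step 6: alpha = 0.05. fail to reject H0.

W+ = 31.5, W- = 46.5, W = min = 31.5, p = 0.554772, fail to reject H0.


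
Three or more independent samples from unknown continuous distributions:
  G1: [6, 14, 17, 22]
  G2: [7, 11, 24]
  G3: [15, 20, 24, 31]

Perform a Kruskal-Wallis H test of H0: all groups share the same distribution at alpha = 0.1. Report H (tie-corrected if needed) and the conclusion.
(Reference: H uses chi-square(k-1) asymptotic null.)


Step 1: Combine all N = 11 observations and assign midranks.
sorted (value, group, rank): (6,G1,1), (7,G2,2), (11,G2,3), (14,G1,4), (15,G3,5), (17,G1,6), (20,G3,7), (22,G1,8), (24,G2,9.5), (24,G3,9.5), (31,G3,11)
Step 2: Sum ranks within each group.
R_1 = 19 (n_1 = 4)
R_2 = 14.5 (n_2 = 3)
R_3 = 32.5 (n_3 = 4)
Step 3: H = 12/(N(N+1)) * sum(R_i^2/n_i) - 3(N+1)
     = 12/(11*12) * (19^2/4 + 14.5^2/3 + 32.5^2/4) - 3*12
     = 0.090909 * 424.396 - 36
     = 2.581439.
Step 4: Ties present; correction factor C = 1 - 6/(11^3 - 11) = 0.995455. Corrected H = 2.581439 / 0.995455 = 2.593227.
Step 5: Under H0, H ~ chi^2(2); p-value = 0.273456.
Step 6: alpha = 0.1. fail to reject H0.

H = 2.5932, df = 2, p = 0.273456, fail to reject H0.


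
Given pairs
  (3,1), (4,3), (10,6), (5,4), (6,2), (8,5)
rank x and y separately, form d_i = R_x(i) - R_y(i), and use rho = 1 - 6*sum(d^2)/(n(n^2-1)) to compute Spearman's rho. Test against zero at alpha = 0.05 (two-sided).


Step 1: Rank x and y separately (midranks; no ties here).
rank(x): 3->1, 4->2, 10->6, 5->3, 6->4, 8->5
rank(y): 1->1, 3->3, 6->6, 4->4, 2->2, 5->5
Step 2: d_i = R_x(i) - R_y(i); compute d_i^2.
  (1-1)^2=0, (2-3)^2=1, (6-6)^2=0, (3-4)^2=1, (4-2)^2=4, (5-5)^2=0
sum(d^2) = 6.
Step 3: rho = 1 - 6*6 / (6*(6^2 - 1)) = 1 - 36/210 = 0.828571.
Step 4: Under H0, t = rho * sqrt((n-2)/(1-rho^2)) = 2.9598 ~ t(4).
Step 5: Two-sided p-value from the t-distribution with 4 df = 0.041563.
Step 6: alpha = 0.05. reject H0.

rho = 0.8286, p = 0.041563, reject H0 at alpha = 0.05.


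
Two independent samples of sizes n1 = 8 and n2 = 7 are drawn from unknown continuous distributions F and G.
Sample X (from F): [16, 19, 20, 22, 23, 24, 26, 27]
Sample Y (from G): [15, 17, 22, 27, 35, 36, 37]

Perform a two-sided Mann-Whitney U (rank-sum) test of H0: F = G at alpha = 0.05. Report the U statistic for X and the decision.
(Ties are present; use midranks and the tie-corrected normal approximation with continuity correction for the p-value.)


Step 1: Combine and sort all 15 observations; assign midranks.
sorted (value, group): (15,Y), (16,X), (17,Y), (19,X), (20,X), (22,X), (22,Y), (23,X), (24,X), (26,X), (27,X), (27,Y), (35,Y), (36,Y), (37,Y)
ranks: 15->1, 16->2, 17->3, 19->4, 20->5, 22->6.5, 22->6.5, 23->8, 24->9, 26->10, 27->11.5, 27->11.5, 35->13, 36->14, 37->15
Step 2: Rank sum for X: R1 = 2 + 4 + 5 + 6.5 + 8 + 9 + 10 + 11.5 = 56.
Step 3: U_X = R1 - n1(n1+1)/2 = 56 - 8*9/2 = 56 - 36 = 20.
       U_Y = n1*n2 - U_X = 56 - 20 = 36.
Step 4: Ties are present, so use the tie-corrected normal approximation (with continuity correction) for the p-value.
Step 5: p-value = 0.384568; compare to alpha = 0.05. fail to reject H0.

U_X = 20, p = 0.384568, fail to reject H0 at alpha = 0.05.


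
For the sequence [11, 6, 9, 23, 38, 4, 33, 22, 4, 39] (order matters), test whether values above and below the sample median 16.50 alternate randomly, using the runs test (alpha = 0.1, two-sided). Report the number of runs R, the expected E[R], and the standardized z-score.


Step 1: Compute median = 16.50; label A = above, B = below.
Labels in order: BBBAABAABA  (n_A = 5, n_B = 5)
Step 2: Count runs R = 6.
Step 3: Under H0 (random ordering), E[R] = 2*n_A*n_B/(n_A+n_B) + 1 = 2*5*5/10 + 1 = 6.0000.
        Var[R] = 2*n_A*n_B*(2*n_A*n_B - n_A - n_B) / ((n_A+n_B)^2 * (n_A+n_B-1)) = 2000/900 = 2.2222.
        SD[R] = 1.4907.
Step 4: R = E[R], so z = 0 with no continuity correction.
Step 5: Two-sided p-value via normal approximation = 2*(1 - Phi(|z|)) = 1.000000.
Step 6: alpha = 0.1. fail to reject H0.

R = 6, z = 0.0000, p = 1.000000, fail to reject H0.


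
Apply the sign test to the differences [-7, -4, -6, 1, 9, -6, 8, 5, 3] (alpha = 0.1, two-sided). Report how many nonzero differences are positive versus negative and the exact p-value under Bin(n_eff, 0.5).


Step 1: Discard zero differences. Original n = 9; n_eff = number of nonzero differences = 9.
Nonzero differences (with sign): -7, -4, -6, +1, +9, -6, +8, +5, +3
Step 2: Count signs: positive = 5, negative = 4.
Step 3: Under H0: P(positive) = 0.5, so the number of positives S ~ Bin(9, 0.5).
Step 4: Two-sided exact p-value = sum of Bin(9,0.5) probabilities at or below the observed probability = 1.000000.
Step 5: alpha = 0.1. fail to reject H0.

n_eff = 9, pos = 5, neg = 4, p = 1.000000, fail to reject H0.


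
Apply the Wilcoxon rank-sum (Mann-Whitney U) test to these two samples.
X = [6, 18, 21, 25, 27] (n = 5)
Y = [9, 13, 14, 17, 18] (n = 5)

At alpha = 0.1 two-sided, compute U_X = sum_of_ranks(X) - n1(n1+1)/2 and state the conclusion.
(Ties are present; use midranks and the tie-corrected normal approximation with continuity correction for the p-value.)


Step 1: Combine and sort all 10 observations; assign midranks.
sorted (value, group): (6,X), (9,Y), (13,Y), (14,Y), (17,Y), (18,X), (18,Y), (21,X), (25,X), (27,X)
ranks: 6->1, 9->2, 13->3, 14->4, 17->5, 18->6.5, 18->6.5, 21->8, 25->9, 27->10
Step 2: Rank sum for X: R1 = 1 + 6.5 + 8 + 9 + 10 = 34.5.
Step 3: U_X = R1 - n1(n1+1)/2 = 34.5 - 5*6/2 = 34.5 - 15 = 19.5.
       U_Y = n1*n2 - U_X = 25 - 19.5 = 5.5.
Step 4: Ties are present, so use the tie-corrected normal approximation (with continuity correction) for the p-value.
Step 5: p-value = 0.173217; compare to alpha = 0.1. fail to reject H0.

U_X = 19.5, p = 0.173217, fail to reject H0 at alpha = 0.1.


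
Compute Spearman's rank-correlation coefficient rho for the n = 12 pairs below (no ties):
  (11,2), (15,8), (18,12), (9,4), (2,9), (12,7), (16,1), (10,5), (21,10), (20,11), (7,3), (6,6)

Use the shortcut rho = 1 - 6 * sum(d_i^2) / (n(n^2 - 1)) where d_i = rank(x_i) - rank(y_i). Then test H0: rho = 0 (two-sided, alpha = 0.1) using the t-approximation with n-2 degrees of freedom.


Step 1: Rank x and y separately (midranks; no ties here).
rank(x): 11->6, 15->8, 18->10, 9->4, 2->1, 12->7, 16->9, 10->5, 21->12, 20->11, 7->3, 6->2
rank(y): 2->2, 8->8, 12->12, 4->4, 9->9, 7->7, 1->1, 5->5, 10->10, 11->11, 3->3, 6->6
Step 2: d_i = R_x(i) - R_y(i); compute d_i^2.
  (6-2)^2=16, (8-8)^2=0, (10-12)^2=4, (4-4)^2=0, (1-9)^2=64, (7-7)^2=0, (9-1)^2=64, (5-5)^2=0, (12-10)^2=4, (11-11)^2=0, (3-3)^2=0, (2-6)^2=16
sum(d^2) = 168.
Step 3: rho = 1 - 6*168 / (12*(12^2 - 1)) = 1 - 1008/1716 = 0.412587.
Step 4: Under H0, t = rho * sqrt((n-2)/(1-rho^2)) = 1.4323 ~ t(10).
Step 5: Two-sided p-value from the t-distribution with 10 df = 0.182564.
Step 6: alpha = 0.1. fail to reject H0.

rho = 0.4126, p = 0.182564, fail to reject H0 at alpha = 0.1.


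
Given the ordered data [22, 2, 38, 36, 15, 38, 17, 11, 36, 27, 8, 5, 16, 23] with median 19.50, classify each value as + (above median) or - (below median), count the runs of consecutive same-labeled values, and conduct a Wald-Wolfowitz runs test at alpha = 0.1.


Step 1: Compute median = 19.50; label A = above, B = below.
Labels in order: ABAABABBAABBBA  (n_A = 7, n_B = 7)
Step 2: Count runs R = 9.
Step 3: Under H0 (random ordering), E[R] = 2*n_A*n_B/(n_A+n_B) + 1 = 2*7*7/14 + 1 = 8.0000.
        Var[R] = 2*n_A*n_B*(2*n_A*n_B - n_A - n_B) / ((n_A+n_B)^2 * (n_A+n_B-1)) = 8232/2548 = 3.2308.
        SD[R] = 1.7974.
Step 4: Continuity-corrected z = (R - 0.5 - E[R]) / SD[R] = (9 - 0.5 - 8.0000) / 1.7974 = 0.2782.
Step 5: Two-sided p-value via normal approximation = 2*(1 - Phi(|z|)) = 0.780879.
Step 6: alpha = 0.1. fail to reject H0.

R = 9, z = 0.2782, p = 0.780879, fail to reject H0.


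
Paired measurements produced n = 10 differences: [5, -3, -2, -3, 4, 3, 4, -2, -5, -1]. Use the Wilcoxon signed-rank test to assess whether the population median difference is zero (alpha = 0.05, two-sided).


Step 1: Drop any zero differences (none here) and take |d_i|.
|d| = [5, 3, 2, 3, 4, 3, 4, 2, 5, 1]
Step 2: Midrank |d_i| (ties get averaged ranks).
ranks: |5|->9.5, |3|->5, |2|->2.5, |3|->5, |4|->7.5, |3|->5, |4|->7.5, |2|->2.5, |5|->9.5, |1|->1
Step 3: Attach original signs; sum ranks with positive sign and with negative sign.
W+ = 9.5 + 7.5 + 5 + 7.5 = 29.5
W- = 5 + 2.5 + 5 + 2.5 + 9.5 + 1 = 25.5
(Check: W+ + W- = 55 should equal n(n+1)/2 = 55.)
Step 4: Test statistic W = min(W+, W-) = 25.5.
Step 5: Ties in |d|, so use the tie-corrected normal approximation.
        E[W] = n(n+1)/4 = 10*11/4 = 27.5.
        Tie groups: |d|=2 (t=2), |d|=3 (t=3), |d|=4 (t=2), |d|=5 (t=2); sum(t^3 - t) = 42.
        Var[W] = n(n+1)(2n+1)/24 - sum(t^3-t)/48 = 2310/24 - 42/48 = 95.375.
        z = (W - E[W]) / sqrt(Var[W]) = (25.5 - 27.5) / 9.7660 = -0.2048.
        Two-sided p = 2*Phi(z) = 0.837735.
Step 6: alpha = 0.05. fail to reject H0.

W+ = 29.5, W- = 25.5, W = min = 25.5, p = 0.837735, fail to reject H0.


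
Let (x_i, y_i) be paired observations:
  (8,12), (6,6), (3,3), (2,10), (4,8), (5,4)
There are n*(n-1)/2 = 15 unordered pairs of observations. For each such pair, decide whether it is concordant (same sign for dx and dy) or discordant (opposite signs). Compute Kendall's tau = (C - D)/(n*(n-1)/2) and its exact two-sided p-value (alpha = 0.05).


Step 1: Enumerate the 15 unordered pairs (i,j) with i<j and classify each by sign(x_j-x_i) * sign(y_j-y_i).
  (1,2):dx=-2,dy=-6->C; (1,3):dx=-5,dy=-9->C; (1,4):dx=-6,dy=-2->C; (1,5):dx=-4,dy=-4->C
  (1,6):dx=-3,dy=-8->C; (2,3):dx=-3,dy=-3->C; (2,4):dx=-4,dy=+4->D; (2,5):dx=-2,dy=+2->D
  (2,6):dx=-1,dy=-2->C; (3,4):dx=-1,dy=+7->D; (3,5):dx=+1,dy=+5->C; (3,6):dx=+2,dy=+1->C
  (4,5):dx=+2,dy=-2->D; (4,6):dx=+3,dy=-6->D; (5,6):dx=+1,dy=-4->D
Step 2: C = 9, D = 6, total pairs = 15.
Step 3: tau = (C - D)/(n(n-1)/2) = (9 - 6)/15 = 0.200000.
Step 4: Exact two-sided p-value (enumerate n! = 720 permutations of y under H0): p = 0.719444.
Step 5: alpha = 0.05. fail to reject H0.

tau_b = 0.2000 (C=9, D=6), p = 0.719444, fail to reject H0.


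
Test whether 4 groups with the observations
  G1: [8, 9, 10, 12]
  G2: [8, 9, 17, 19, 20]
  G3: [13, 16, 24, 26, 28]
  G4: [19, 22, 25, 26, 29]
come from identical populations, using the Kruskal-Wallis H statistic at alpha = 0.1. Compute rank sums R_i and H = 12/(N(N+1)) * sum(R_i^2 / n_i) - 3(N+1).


Step 1: Combine all N = 19 observations and assign midranks.
sorted (value, group, rank): (8,G1,1.5), (8,G2,1.5), (9,G1,3.5), (9,G2,3.5), (10,G1,5), (12,G1,6), (13,G3,7), (16,G3,8), (17,G2,9), (19,G2,10.5), (19,G4,10.5), (20,G2,12), (22,G4,13), (24,G3,14), (25,G4,15), (26,G3,16.5), (26,G4,16.5), (28,G3,18), (29,G4,19)
Step 2: Sum ranks within each group.
R_1 = 16 (n_1 = 4)
R_2 = 36.5 (n_2 = 5)
R_3 = 63.5 (n_3 = 5)
R_4 = 74 (n_4 = 5)
Step 3: H = 12/(N(N+1)) * sum(R_i^2/n_i) - 3(N+1)
     = 12/(19*20) * (16^2/4 + 36.5^2/5 + 63.5^2/5 + 74^2/5) - 3*20
     = 0.031579 * 2232.1 - 60
     = 10.487368.
Step 4: Ties present; correction factor C = 1 - 24/(19^3 - 19) = 0.996491. Corrected H = 10.487368 / 0.996491 = 10.524296.
Step 5: Under H0, H ~ chi^2(3); p-value = 0.014597.
Step 6: alpha = 0.1. reject H0.

H = 10.5243, df = 3, p = 0.014597, reject H0.


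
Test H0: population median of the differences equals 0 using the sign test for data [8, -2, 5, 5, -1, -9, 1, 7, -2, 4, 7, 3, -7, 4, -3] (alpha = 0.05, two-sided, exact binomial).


Step 1: Discard zero differences. Original n = 15; n_eff = number of nonzero differences = 15.
Nonzero differences (with sign): +8, -2, +5, +5, -1, -9, +1, +7, -2, +4, +7, +3, -7, +4, -3
Step 2: Count signs: positive = 9, negative = 6.
Step 3: Under H0: P(positive) = 0.5, so the number of positives S ~ Bin(15, 0.5).
Step 4: Two-sided exact p-value = sum of Bin(15,0.5) probabilities at or below the observed probability = 0.607239.
Step 5: alpha = 0.05. fail to reject H0.

n_eff = 15, pos = 9, neg = 6, p = 0.607239, fail to reject H0.


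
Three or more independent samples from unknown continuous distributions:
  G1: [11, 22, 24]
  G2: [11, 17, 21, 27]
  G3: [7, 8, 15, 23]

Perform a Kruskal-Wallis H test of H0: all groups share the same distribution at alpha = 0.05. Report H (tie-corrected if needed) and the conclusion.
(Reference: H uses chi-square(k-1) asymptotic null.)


Step 1: Combine all N = 11 observations and assign midranks.
sorted (value, group, rank): (7,G3,1), (8,G3,2), (11,G1,3.5), (11,G2,3.5), (15,G3,5), (17,G2,6), (21,G2,7), (22,G1,8), (23,G3,9), (24,G1,10), (27,G2,11)
Step 2: Sum ranks within each group.
R_1 = 21.5 (n_1 = 3)
R_2 = 27.5 (n_2 = 4)
R_3 = 17 (n_3 = 4)
Step 3: H = 12/(N(N+1)) * sum(R_i^2/n_i) - 3(N+1)
     = 12/(11*12) * (21.5^2/3 + 27.5^2/4 + 17^2/4) - 3*12
     = 0.090909 * 415.396 - 36
     = 1.763258.
Step 4: Ties present; correction factor C = 1 - 6/(11^3 - 11) = 0.995455. Corrected H = 1.763258 / 0.995455 = 1.771309.
Step 5: Under H0, H ~ chi^2(2); p-value = 0.412444.
Step 6: alpha = 0.05. fail to reject H0.

H = 1.7713, df = 2, p = 0.412444, fail to reject H0.


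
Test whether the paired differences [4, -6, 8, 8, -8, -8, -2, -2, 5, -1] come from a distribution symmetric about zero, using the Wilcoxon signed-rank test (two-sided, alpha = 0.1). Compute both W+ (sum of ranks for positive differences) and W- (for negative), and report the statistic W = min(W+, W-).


Step 1: Drop any zero differences (none here) and take |d_i|.
|d| = [4, 6, 8, 8, 8, 8, 2, 2, 5, 1]
Step 2: Midrank |d_i| (ties get averaged ranks).
ranks: |4|->4, |6|->6, |8|->8.5, |8|->8.5, |8|->8.5, |8|->8.5, |2|->2.5, |2|->2.5, |5|->5, |1|->1
Step 3: Attach original signs; sum ranks with positive sign and with negative sign.
W+ = 4 + 8.5 + 8.5 + 5 = 26
W- = 6 + 8.5 + 8.5 + 2.5 + 2.5 + 1 = 29
(Check: W+ + W- = 55 should equal n(n+1)/2 = 55.)
Step 4: Test statistic W = min(W+, W-) = 26.
Step 5: Ties in |d|, so use the tie-corrected normal approximation.
        E[W] = n(n+1)/4 = 10*11/4 = 27.5.
        Tie groups: |d|=2 (t=2), |d|=8 (t=4); sum(t^3 - t) = 66.
        Var[W] = n(n+1)(2n+1)/24 - sum(t^3-t)/48 = 2310/24 - 66/48 = 94.875.
        z = (W - E[W]) / sqrt(Var[W]) = (26 - 27.5) / 9.7404 = -0.1540.
        Two-sided p = 2*Phi(z) = 0.877611.
Step 6: alpha = 0.1. fail to reject H0.

W+ = 26, W- = 29, W = min = 26, p = 0.877611, fail to reject H0.


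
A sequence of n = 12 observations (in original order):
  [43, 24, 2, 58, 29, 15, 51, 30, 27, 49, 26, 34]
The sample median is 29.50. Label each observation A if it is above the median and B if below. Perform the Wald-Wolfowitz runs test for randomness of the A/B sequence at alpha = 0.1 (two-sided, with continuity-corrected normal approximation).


Step 1: Compute median = 29.50; label A = above, B = below.
Labels in order: ABBABBAABABA  (n_A = 6, n_B = 6)
Step 2: Count runs R = 9.
Step 3: Under H0 (random ordering), E[R] = 2*n_A*n_B/(n_A+n_B) + 1 = 2*6*6/12 + 1 = 7.0000.
        Var[R] = 2*n_A*n_B*(2*n_A*n_B - n_A - n_B) / ((n_A+n_B)^2 * (n_A+n_B-1)) = 4320/1584 = 2.7273.
        SD[R] = 1.6514.
Step 4: Continuity-corrected z = (R - 0.5 - E[R]) / SD[R] = (9 - 0.5 - 7.0000) / 1.6514 = 0.9083.
Step 5: Two-sided p-value via normal approximation = 2*(1 - Phi(|z|)) = 0.363722.
Step 6: alpha = 0.1. fail to reject H0.

R = 9, z = 0.9083, p = 0.363722, fail to reject H0.


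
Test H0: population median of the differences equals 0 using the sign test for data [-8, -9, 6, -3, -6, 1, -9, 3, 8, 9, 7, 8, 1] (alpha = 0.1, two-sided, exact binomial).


Step 1: Discard zero differences. Original n = 13; n_eff = number of nonzero differences = 13.
Nonzero differences (with sign): -8, -9, +6, -3, -6, +1, -9, +3, +8, +9, +7, +8, +1
Step 2: Count signs: positive = 8, negative = 5.
Step 3: Under H0: P(positive) = 0.5, so the number of positives S ~ Bin(13, 0.5).
Step 4: Two-sided exact p-value = sum of Bin(13,0.5) probabilities at or below the observed probability = 0.581055.
Step 5: alpha = 0.1. fail to reject H0.

n_eff = 13, pos = 8, neg = 5, p = 0.581055, fail to reject H0.


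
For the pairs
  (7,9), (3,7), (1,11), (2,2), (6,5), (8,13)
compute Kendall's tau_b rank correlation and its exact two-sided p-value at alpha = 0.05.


Step 1: Enumerate the 15 unordered pairs (i,j) with i<j and classify each by sign(x_j-x_i) * sign(y_j-y_i).
  (1,2):dx=-4,dy=-2->C; (1,3):dx=-6,dy=+2->D; (1,4):dx=-5,dy=-7->C; (1,5):dx=-1,dy=-4->C
  (1,6):dx=+1,dy=+4->C; (2,3):dx=-2,dy=+4->D; (2,4):dx=-1,dy=-5->C; (2,5):dx=+3,dy=-2->D
  (2,6):dx=+5,dy=+6->C; (3,4):dx=+1,dy=-9->D; (3,5):dx=+5,dy=-6->D; (3,6):dx=+7,dy=+2->C
  (4,5):dx=+4,dy=+3->C; (4,6):dx=+6,dy=+11->C; (5,6):dx=+2,dy=+8->C
Step 2: C = 10, D = 5, total pairs = 15.
Step 3: tau = (C - D)/(n(n-1)/2) = (10 - 5)/15 = 0.333333.
Step 4: Exact two-sided p-value (enumerate n! = 720 permutations of y under H0): p = 0.469444.
Step 5: alpha = 0.05. fail to reject H0.

tau_b = 0.3333 (C=10, D=5), p = 0.469444, fail to reject H0.


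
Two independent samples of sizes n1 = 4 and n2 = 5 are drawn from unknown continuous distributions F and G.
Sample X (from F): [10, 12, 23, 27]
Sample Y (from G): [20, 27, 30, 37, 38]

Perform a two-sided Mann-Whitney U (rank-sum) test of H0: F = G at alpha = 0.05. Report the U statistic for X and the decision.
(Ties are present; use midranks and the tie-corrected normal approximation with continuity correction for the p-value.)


Step 1: Combine and sort all 9 observations; assign midranks.
sorted (value, group): (10,X), (12,X), (20,Y), (23,X), (27,X), (27,Y), (30,Y), (37,Y), (38,Y)
ranks: 10->1, 12->2, 20->3, 23->4, 27->5.5, 27->5.5, 30->7, 37->8, 38->9
Step 2: Rank sum for X: R1 = 1 + 2 + 4 + 5.5 = 12.5.
Step 3: U_X = R1 - n1(n1+1)/2 = 12.5 - 4*5/2 = 12.5 - 10 = 2.5.
       U_Y = n1*n2 - U_X = 20 - 2.5 = 17.5.
Step 4: Ties are present, so use the tie-corrected normal approximation (with continuity correction) for the p-value.
Step 5: p-value = 0.085100; compare to alpha = 0.05. fail to reject H0.

U_X = 2.5, p = 0.085100, fail to reject H0 at alpha = 0.05.


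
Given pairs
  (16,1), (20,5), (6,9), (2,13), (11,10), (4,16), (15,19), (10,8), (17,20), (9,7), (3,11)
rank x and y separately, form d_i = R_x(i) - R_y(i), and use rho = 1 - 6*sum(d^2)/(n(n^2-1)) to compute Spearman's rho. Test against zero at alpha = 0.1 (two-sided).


Step 1: Rank x and y separately (midranks; no ties here).
rank(x): 16->9, 20->11, 6->4, 2->1, 11->7, 4->3, 15->8, 10->6, 17->10, 9->5, 3->2
rank(y): 1->1, 5->2, 9->5, 13->8, 10->6, 16->9, 19->10, 8->4, 20->11, 7->3, 11->7
Step 2: d_i = R_x(i) - R_y(i); compute d_i^2.
  (9-1)^2=64, (11-2)^2=81, (4-5)^2=1, (1-8)^2=49, (7-6)^2=1, (3-9)^2=36, (8-10)^2=4, (6-4)^2=4, (10-11)^2=1, (5-3)^2=4, (2-7)^2=25
sum(d^2) = 270.
Step 3: rho = 1 - 6*270 / (11*(11^2 - 1)) = 1 - 1620/1320 = -0.227273.
Step 4: Under H0, t = rho * sqrt((n-2)/(1-rho^2)) = -0.7001 ~ t(9).
Step 5: Two-sided p-value from the t-distribution with 9 df = 0.501536.
Step 6: alpha = 0.1. fail to reject H0.

rho = -0.2273, p = 0.501536, fail to reject H0 at alpha = 0.1.
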